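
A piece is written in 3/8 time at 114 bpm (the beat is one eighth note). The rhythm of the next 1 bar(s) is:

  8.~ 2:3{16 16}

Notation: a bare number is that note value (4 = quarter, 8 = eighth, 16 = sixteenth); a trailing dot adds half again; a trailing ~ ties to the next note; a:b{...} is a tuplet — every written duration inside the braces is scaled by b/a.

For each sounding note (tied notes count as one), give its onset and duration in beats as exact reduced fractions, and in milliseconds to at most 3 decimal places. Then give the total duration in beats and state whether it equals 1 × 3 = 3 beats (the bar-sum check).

1) 0.0ms=0b +1184.211ms=9/4b
2) 1184.211ms=9/4b +394.737ms=3/4b
Σ=3b of 3 (114bpm 3/8) — PASS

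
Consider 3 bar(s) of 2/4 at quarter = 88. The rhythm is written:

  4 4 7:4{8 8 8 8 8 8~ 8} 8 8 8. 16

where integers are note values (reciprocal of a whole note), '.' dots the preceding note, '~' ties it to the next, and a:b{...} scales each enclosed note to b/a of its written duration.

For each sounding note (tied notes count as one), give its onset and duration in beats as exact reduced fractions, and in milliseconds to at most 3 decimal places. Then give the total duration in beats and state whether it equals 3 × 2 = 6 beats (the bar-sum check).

1) 0.0ms=0b +681.818ms=1b
2) 681.818ms=1b +681.818ms=1b
3) 1363.636ms=2b +194.805ms=2/7b
4) 1558.442ms=16/7b +194.805ms=2/7b
5) 1753.247ms=18/7b +194.805ms=2/7b
6) 1948.052ms=20/7b +194.805ms=2/7b
7) 2142.857ms=22/7b +194.805ms=2/7b
8) 2337.662ms=24/7b +389.61ms=4/7b
9) 2727.273ms=4b +340.909ms=1/2b
10) 3068.182ms=9/2b +340.909ms=1/2b
11) 3409.091ms=5b +511.364ms=3/4b
12) 3920.455ms=23/4b +170.455ms=1/4b
Σ=6b of 6 (88bpm 2/4) — PASS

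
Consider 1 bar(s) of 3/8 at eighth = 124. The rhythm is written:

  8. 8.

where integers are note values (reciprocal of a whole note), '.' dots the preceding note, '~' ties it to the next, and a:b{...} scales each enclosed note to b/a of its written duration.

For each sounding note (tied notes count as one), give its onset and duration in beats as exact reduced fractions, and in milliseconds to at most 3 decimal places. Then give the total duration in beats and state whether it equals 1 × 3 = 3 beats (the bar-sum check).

1) 0.0ms=0b +725.806ms=3/2b
2) 725.806ms=3/2b +725.806ms=3/2b
Σ=3b of 3 (124bpm 3/8) — PASS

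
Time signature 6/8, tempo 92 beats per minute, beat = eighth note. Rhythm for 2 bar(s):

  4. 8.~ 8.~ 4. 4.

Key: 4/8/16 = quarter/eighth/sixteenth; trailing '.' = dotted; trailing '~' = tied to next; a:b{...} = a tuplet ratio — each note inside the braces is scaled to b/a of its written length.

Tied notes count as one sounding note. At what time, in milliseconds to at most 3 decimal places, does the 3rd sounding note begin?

1. 0.0ms @ 0 + 1956.522ms (3)
2. 1956.522ms @ 3 + 3913.043ms (6)
3. 5869.565ms @ 9 + 1956.522ms (3)

note 3 onset = 9b = 5869.565ms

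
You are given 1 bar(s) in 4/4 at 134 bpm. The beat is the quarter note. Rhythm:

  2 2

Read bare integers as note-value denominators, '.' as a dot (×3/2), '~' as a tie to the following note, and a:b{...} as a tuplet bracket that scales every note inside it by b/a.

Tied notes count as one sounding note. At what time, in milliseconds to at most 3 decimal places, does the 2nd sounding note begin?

1. 0.0ms @ 0 + 895.522ms (2)
2. 895.522ms @ 2 + 895.522ms (2)

note 2 onset = 2b = 895.522ms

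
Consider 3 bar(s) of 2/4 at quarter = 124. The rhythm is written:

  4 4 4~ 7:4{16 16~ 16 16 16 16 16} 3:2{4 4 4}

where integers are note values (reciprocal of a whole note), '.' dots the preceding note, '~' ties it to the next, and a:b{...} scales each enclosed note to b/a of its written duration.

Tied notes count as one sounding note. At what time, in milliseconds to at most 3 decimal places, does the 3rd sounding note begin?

1. 0.0ms @ 0 + 483.871ms (1)
2. 483.871ms @ 1 + 483.871ms (1)
3. 967.742ms @ 2 + 552.995ms (8/7)
4. 1520.737ms @ 22/7 + 138.249ms (2/7)
5. 1658.986ms @ 24/7 + 69.124ms (1/7)
6. 1728.111ms @ 25/7 + 69.124ms (1/7)
7. 1797.235ms @ 26/7 + 69.124ms (1/7)
8. 1866.359ms @ 27/7 + 69.124ms (1/7)
9. 1935.484ms @ 4 + 322.581ms (2/3)
10. 2258.065ms @ 14/3 + 322.581ms (2/3)
11. 2580.645ms @ 16/3 + 322.581ms (2/3)

note 3 onset = 2b = 967.742ms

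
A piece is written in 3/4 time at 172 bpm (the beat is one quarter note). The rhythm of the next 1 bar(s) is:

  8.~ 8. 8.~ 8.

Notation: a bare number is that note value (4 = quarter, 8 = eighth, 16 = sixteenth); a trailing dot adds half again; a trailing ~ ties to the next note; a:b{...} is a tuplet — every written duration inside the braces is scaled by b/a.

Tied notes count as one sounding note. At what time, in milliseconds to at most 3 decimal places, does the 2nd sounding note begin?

note 2 onset = 3/2b = 523.256ms

1. 0.0ms @ 0 + 523.256ms (3/2)
2. 523.256ms @ 3/2 + 523.256ms (3/2)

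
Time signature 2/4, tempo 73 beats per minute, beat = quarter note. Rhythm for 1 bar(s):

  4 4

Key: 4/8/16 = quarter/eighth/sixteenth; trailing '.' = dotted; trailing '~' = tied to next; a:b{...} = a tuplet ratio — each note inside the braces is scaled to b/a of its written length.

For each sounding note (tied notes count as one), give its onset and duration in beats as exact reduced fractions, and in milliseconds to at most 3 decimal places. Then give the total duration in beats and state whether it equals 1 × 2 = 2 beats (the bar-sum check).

1) 0.0ms=0b +821.918ms=1b
2) 821.918ms=1b +821.918ms=1b
Σ=2b of 2 (73bpm 2/4) — PASS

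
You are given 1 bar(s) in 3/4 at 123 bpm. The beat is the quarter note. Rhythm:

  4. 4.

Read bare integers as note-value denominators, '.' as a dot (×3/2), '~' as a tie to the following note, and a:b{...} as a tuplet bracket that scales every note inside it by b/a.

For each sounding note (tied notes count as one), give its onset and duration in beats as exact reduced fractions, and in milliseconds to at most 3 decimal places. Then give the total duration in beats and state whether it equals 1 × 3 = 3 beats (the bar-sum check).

1) 0.0ms=0b +731.707ms=3/2b
2) 731.707ms=3/2b +731.707ms=3/2b
Σ=3b of 3 (123bpm 3/4) — PASS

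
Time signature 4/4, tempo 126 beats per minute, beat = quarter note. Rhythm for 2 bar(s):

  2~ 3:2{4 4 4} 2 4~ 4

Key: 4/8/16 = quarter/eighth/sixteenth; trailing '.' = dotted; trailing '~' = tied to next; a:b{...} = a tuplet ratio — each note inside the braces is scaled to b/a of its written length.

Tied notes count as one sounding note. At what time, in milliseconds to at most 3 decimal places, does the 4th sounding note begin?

note 4 onset = 4b = 1904.762ms

1. 0.0ms @ 0 + 1269.841ms (8/3)
2. 1269.841ms @ 8/3 + 317.46ms (2/3)
3. 1587.302ms @ 10/3 + 317.46ms (2/3)
4. 1904.762ms @ 4 + 952.381ms (2)
5. 2857.143ms @ 6 + 952.381ms (2)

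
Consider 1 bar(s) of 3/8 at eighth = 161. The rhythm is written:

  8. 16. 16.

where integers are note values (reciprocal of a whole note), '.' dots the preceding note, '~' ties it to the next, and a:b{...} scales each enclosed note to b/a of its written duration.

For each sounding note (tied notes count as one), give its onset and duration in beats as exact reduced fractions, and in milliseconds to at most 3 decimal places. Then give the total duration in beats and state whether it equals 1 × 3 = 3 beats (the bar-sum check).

1) 0.0ms=0b +559.006ms=3/2b
2) 559.006ms=3/2b +279.503ms=3/4b
3) 838.509ms=9/4b +279.503ms=3/4b
Σ=3b of 3 (161bpm 3/8) — PASS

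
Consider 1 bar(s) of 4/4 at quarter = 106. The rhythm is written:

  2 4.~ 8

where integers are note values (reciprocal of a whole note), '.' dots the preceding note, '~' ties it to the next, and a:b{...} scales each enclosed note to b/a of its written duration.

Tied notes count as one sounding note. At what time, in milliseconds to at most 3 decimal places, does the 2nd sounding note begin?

note 2 onset = 2b = 1132.075ms

1. 0.0ms @ 0 + 1132.075ms (2)
2. 1132.075ms @ 2 + 1132.075ms (2)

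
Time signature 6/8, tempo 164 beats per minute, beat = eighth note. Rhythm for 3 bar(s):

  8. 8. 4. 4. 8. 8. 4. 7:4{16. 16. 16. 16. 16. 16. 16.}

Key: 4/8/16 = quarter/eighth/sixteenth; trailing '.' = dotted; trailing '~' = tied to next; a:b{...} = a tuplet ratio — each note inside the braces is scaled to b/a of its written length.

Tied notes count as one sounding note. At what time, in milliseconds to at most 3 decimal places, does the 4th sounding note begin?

note 4 onset = 6b = 2195.122ms

1. 0.0ms @ 0 + 548.78ms (3/2)
2. 548.78ms @ 3/2 + 548.78ms (3/2)
3. 1097.561ms @ 3 + 1097.561ms (3)
4. 2195.122ms @ 6 + 1097.561ms (3)
5. 3292.683ms @ 9 + 548.78ms (3/2)
6. 3841.463ms @ 21/2 + 548.78ms (3/2)
7. 4390.244ms @ 12 + 1097.561ms (3)
8. 5487.805ms @ 15 + 156.794ms (3/7)
9. 5644.599ms @ 108/7 + 156.794ms (3/7)
10. 5801.394ms @ 111/7 + 156.794ms (3/7)
11. 5958.188ms @ 114/7 + 156.794ms (3/7)
12. 6114.983ms @ 117/7 + 156.794ms (3/7)
13. 6271.777ms @ 120/7 + 156.794ms (3/7)
14. 6428.571ms @ 123/7 + 156.794ms (3/7)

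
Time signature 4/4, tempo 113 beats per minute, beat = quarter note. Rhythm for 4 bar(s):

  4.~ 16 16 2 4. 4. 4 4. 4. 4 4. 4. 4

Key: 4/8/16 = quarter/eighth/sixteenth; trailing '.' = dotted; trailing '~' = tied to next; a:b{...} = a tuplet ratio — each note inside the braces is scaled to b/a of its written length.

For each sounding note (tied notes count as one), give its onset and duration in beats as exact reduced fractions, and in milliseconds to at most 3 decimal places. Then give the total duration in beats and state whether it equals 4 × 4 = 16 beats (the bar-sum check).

1) 0.0ms=0b +929.204ms=7/4b
2) 929.204ms=7/4b +132.743ms=1/4b
3) 1061.947ms=2b +1061.947ms=2b
4) 2123.894ms=4b +796.46ms=3/2b
5) 2920.354ms=11/2b +796.46ms=3/2b
6) 3716.814ms=7b +530.973ms=1b
7) 4247.788ms=8b +796.46ms=3/2b
8) 5044.248ms=19/2b +796.46ms=3/2b
9) 5840.708ms=11b +530.973ms=1b
10) 6371.681ms=12b +796.46ms=3/2b
11) 7168.142ms=27/2b +796.46ms=3/2b
12) 7964.602ms=15b +530.973ms=1b
Σ=16b of 16 (113bpm 4/4) — PASS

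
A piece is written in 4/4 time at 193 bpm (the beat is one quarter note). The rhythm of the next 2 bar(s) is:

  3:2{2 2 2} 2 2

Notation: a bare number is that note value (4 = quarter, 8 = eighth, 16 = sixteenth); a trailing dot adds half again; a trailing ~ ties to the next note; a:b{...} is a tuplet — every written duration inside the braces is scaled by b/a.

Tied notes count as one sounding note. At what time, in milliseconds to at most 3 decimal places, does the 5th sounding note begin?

1. 0.0ms @ 0 + 414.508ms (4/3)
2. 414.508ms @ 4/3 + 414.508ms (4/3)
3. 829.016ms @ 8/3 + 414.508ms (4/3)
4. 1243.523ms @ 4 + 621.762ms (2)
5. 1865.285ms @ 6 + 621.762ms (2)

note 5 onset = 6b = 1865.285ms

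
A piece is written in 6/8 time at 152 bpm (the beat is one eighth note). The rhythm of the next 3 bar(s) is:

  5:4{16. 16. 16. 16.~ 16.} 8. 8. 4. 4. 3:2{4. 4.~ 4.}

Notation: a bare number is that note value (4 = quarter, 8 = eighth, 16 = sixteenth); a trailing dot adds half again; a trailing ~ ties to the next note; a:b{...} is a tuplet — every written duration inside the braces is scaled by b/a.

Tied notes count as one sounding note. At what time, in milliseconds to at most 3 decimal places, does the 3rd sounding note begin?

note 3 onset = 6/5b = 473.684ms

1. 0.0ms @ 0 + 236.842ms (3/5)
2. 236.842ms @ 3/5 + 236.842ms (3/5)
3. 473.684ms @ 6/5 + 236.842ms (3/5)
4. 710.526ms @ 9/5 + 473.684ms (6/5)
5. 1184.211ms @ 3 + 592.105ms (3/2)
6. 1776.316ms @ 9/2 + 592.105ms (3/2)
7. 2368.421ms @ 6 + 1184.211ms (3)
8. 3552.632ms @ 9 + 1184.211ms (3)
9. 4736.842ms @ 12 + 789.474ms (2)
10. 5526.316ms @ 14 + 1578.947ms (4)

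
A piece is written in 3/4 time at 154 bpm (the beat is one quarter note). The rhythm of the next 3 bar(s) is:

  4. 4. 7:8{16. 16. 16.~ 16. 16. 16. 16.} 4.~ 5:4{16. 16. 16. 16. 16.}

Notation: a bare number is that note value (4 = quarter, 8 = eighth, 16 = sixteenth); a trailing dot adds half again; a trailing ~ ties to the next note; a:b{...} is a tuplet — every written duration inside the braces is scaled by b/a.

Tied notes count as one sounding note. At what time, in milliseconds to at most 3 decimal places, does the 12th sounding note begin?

note 12 onset = 42/5b = 3272.727ms

1. 0.0ms @ 0 + 584.416ms (3/2)
2. 584.416ms @ 3/2 + 584.416ms (3/2)
3. 1168.831ms @ 3 + 166.976ms (3/7)
4. 1335.807ms @ 24/7 + 166.976ms (3/7)
5. 1502.783ms @ 27/7 + 333.952ms (6/7)
6. 1836.735ms @ 33/7 + 166.976ms (3/7)
7. 2003.711ms @ 36/7 + 166.976ms (3/7)
8. 2170.686ms @ 39/7 + 166.976ms (3/7)
9. 2337.662ms @ 6 + 701.299ms (9/5)
10. 3038.961ms @ 39/5 + 116.883ms (3/10)
11. 3155.844ms @ 81/10 + 116.883ms (3/10)
12. 3272.727ms @ 42/5 + 116.883ms (3/10)
13. 3389.61ms @ 87/10 + 116.883ms (3/10)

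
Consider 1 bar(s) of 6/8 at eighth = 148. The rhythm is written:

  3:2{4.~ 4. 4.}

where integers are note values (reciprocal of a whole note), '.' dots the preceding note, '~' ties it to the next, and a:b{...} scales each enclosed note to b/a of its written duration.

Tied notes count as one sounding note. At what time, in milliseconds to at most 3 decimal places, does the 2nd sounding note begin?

1. 0.0ms @ 0 + 1621.622ms (4)
2. 1621.622ms @ 4 + 810.811ms (2)

note 2 onset = 4b = 1621.622ms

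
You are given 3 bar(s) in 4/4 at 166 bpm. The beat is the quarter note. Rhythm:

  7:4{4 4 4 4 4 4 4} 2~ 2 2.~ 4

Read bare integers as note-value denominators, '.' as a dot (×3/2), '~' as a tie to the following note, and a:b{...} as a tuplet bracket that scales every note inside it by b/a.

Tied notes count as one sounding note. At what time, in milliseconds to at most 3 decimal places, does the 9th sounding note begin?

note 9 onset = 8b = 2891.566ms

1. 0.0ms @ 0 + 206.54ms (4/7)
2. 206.54ms @ 4/7 + 206.54ms (4/7)
3. 413.081ms @ 8/7 + 206.54ms (4/7)
4. 619.621ms @ 12/7 + 206.54ms (4/7)
5. 826.162ms @ 16/7 + 206.54ms (4/7)
6. 1032.702ms @ 20/7 + 206.54ms (4/7)
7. 1239.243ms @ 24/7 + 206.54ms (4/7)
8. 1445.783ms @ 4 + 1445.783ms (4)
9. 2891.566ms @ 8 + 1445.783ms (4)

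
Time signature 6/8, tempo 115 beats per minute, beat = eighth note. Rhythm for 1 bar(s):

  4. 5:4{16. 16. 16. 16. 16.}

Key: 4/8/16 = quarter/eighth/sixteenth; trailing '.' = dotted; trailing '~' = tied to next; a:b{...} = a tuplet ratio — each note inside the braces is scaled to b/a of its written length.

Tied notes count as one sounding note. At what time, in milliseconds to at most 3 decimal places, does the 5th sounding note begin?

1. 0.0ms @ 0 + 1565.217ms (3)
2. 1565.217ms @ 3 + 313.043ms (3/5)
3. 1878.261ms @ 18/5 + 313.043ms (3/5)
4. 2191.304ms @ 21/5 + 313.043ms (3/5)
5. 2504.348ms @ 24/5 + 313.043ms (3/5)
6. 2817.391ms @ 27/5 + 313.043ms (3/5)

note 5 onset = 24/5b = 2504.348ms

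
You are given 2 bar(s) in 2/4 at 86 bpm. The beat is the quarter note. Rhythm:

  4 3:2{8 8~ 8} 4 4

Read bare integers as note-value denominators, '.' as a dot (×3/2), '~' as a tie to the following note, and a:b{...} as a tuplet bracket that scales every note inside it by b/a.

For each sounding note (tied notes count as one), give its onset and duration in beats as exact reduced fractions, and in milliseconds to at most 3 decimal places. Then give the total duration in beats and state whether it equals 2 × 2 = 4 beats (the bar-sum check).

1) 0.0ms=0b +697.674ms=1b
2) 697.674ms=1b +232.558ms=1/3b
3) 930.233ms=4/3b +465.116ms=2/3b
4) 1395.349ms=2b +697.674ms=1b
5) 2093.023ms=3b +697.674ms=1b
Σ=4b of 4 (86bpm 2/4) — PASS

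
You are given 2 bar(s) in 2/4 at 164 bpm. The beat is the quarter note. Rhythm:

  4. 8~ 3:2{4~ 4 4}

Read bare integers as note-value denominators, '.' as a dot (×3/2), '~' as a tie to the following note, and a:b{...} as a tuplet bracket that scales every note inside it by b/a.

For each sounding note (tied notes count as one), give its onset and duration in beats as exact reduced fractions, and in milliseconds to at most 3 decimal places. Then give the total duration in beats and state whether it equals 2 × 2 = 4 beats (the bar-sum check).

1) 0.0ms=0b +548.78ms=3/2b
2) 548.78ms=3/2b +670.732ms=11/6b
3) 1219.512ms=10/3b +243.902ms=2/3b
Σ=4b of 4 (164bpm 2/4) — PASS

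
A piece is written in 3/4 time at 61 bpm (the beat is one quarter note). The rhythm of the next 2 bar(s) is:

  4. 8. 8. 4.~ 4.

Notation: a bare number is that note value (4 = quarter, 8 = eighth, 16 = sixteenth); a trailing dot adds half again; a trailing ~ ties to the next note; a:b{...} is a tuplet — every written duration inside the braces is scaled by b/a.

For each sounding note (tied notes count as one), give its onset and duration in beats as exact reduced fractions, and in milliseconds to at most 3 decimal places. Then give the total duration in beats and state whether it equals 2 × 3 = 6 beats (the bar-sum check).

1) 0.0ms=0b +1475.41ms=3/2b
2) 1475.41ms=3/2b +737.705ms=3/4b
3) 2213.115ms=9/4b +737.705ms=3/4b
4) 2950.82ms=3b +2950.82ms=3b
Σ=6b of 6 (61bpm 3/4) — PASS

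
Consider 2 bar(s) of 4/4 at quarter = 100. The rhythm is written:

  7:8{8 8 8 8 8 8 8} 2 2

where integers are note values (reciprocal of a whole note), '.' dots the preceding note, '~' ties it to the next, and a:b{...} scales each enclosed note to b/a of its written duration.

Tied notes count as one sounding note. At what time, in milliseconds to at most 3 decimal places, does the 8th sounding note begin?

1. 0.0ms @ 0 + 342.857ms (4/7)
2. 342.857ms @ 4/7 + 342.857ms (4/7)
3. 685.714ms @ 8/7 + 342.857ms (4/7)
4. 1028.571ms @ 12/7 + 342.857ms (4/7)
5. 1371.429ms @ 16/7 + 342.857ms (4/7)
6. 1714.286ms @ 20/7 + 342.857ms (4/7)
7. 2057.143ms @ 24/7 + 342.857ms (4/7)
8. 2400.0ms @ 4 + 1200.0ms (2)
9. 3600.0ms @ 6 + 1200.0ms (2)

note 8 onset = 4b = 2400.0ms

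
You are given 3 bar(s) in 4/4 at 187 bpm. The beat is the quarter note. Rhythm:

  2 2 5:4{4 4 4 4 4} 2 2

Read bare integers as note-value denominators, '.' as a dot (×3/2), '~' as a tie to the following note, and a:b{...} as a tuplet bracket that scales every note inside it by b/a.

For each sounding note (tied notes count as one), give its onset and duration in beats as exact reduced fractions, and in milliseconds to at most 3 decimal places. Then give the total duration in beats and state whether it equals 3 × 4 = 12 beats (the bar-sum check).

1) 0.0ms=0b +641.711ms=2b
2) 641.711ms=2b +641.711ms=2b
3) 1283.422ms=4b +256.684ms=4/5b
4) 1540.107ms=24/5b +256.684ms=4/5b
5) 1796.791ms=28/5b +256.684ms=4/5b
6) 2053.476ms=32/5b +256.684ms=4/5b
7) 2310.16ms=36/5b +256.684ms=4/5b
8) 2566.845ms=8b +641.711ms=2b
9) 3208.556ms=10b +641.711ms=2b
Σ=12b of 12 (187bpm 4/4) — PASS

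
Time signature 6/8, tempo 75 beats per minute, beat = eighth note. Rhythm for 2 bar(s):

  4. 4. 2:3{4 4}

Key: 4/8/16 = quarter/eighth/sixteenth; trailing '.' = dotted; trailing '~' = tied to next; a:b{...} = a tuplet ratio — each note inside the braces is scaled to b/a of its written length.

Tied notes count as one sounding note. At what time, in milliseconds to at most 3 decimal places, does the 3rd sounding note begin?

1. 0.0ms @ 0 + 2400.0ms (3)
2. 2400.0ms @ 3 + 2400.0ms (3)
3. 4800.0ms @ 6 + 2400.0ms (3)
4. 7200.0ms @ 9 + 2400.0ms (3)

note 3 onset = 6b = 4800.0ms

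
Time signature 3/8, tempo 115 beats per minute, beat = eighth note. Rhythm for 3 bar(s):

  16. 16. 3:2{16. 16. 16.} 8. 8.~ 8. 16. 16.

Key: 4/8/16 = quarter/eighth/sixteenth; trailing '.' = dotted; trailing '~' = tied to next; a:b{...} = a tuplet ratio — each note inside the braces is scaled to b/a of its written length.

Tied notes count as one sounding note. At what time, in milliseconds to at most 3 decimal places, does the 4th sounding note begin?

note 4 onset = 2b = 1043.478ms

1. 0.0ms @ 0 + 391.304ms (3/4)
2. 391.304ms @ 3/4 + 391.304ms (3/4)
3. 782.609ms @ 3/2 + 260.87ms (1/2)
4. 1043.478ms @ 2 + 260.87ms (1/2)
5. 1304.348ms @ 5/2 + 260.87ms (1/2)
6. 1565.217ms @ 3 + 782.609ms (3/2)
7. 2347.826ms @ 9/2 + 1565.217ms (3)
8. 3913.043ms @ 15/2 + 391.304ms (3/4)
9. 4304.348ms @ 33/4 + 391.304ms (3/4)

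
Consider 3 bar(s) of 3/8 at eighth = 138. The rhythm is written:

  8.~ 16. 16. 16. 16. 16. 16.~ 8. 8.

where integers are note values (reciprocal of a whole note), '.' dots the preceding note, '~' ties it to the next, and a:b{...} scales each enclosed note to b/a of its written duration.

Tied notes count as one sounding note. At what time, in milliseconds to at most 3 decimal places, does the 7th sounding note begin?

1. 0.0ms @ 0 + 978.261ms (9/4)
2. 978.261ms @ 9/4 + 326.087ms (3/4)
3. 1304.348ms @ 3 + 326.087ms (3/4)
4. 1630.435ms @ 15/4 + 326.087ms (3/4)
5. 1956.522ms @ 9/2 + 326.087ms (3/4)
6. 2282.609ms @ 21/4 + 978.261ms (9/4)
7. 3260.87ms @ 15/2 + 652.174ms (3/2)

note 7 onset = 15/2b = 3260.87ms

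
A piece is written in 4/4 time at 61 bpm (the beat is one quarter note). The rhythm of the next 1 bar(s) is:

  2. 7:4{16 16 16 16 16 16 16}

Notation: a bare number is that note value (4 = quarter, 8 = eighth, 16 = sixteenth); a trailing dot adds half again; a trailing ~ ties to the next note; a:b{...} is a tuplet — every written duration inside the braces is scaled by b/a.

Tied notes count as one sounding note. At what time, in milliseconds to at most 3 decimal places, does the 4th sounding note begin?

1. 0.0ms @ 0 + 2950.82ms (3)
2. 2950.82ms @ 3 + 140.515ms (1/7)
3. 3091.335ms @ 22/7 + 140.515ms (1/7)
4. 3231.85ms @ 23/7 + 140.515ms (1/7)
5. 3372.365ms @ 24/7 + 140.515ms (1/7)
6. 3512.881ms @ 25/7 + 140.515ms (1/7)
7. 3653.396ms @ 26/7 + 140.515ms (1/7)
8. 3793.911ms @ 27/7 + 140.515ms (1/7)

note 4 onset = 23/7b = 3231.85ms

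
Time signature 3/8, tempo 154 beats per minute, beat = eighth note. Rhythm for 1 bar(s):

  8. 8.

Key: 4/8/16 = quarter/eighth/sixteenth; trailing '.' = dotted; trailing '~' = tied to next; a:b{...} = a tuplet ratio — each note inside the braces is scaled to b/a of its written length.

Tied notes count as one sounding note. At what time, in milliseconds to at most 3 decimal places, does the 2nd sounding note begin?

1. 0.0ms @ 0 + 584.416ms (3/2)
2. 584.416ms @ 3/2 + 584.416ms (3/2)

note 2 onset = 3/2b = 584.416ms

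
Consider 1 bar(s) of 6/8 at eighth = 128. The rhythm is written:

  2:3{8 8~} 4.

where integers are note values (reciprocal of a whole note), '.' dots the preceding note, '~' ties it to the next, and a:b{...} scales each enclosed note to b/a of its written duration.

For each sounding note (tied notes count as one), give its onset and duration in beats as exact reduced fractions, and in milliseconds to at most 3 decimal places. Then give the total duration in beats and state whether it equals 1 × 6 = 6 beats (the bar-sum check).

1) 0.0ms=0b +703.125ms=3/2b
2) 703.125ms=3/2b +2109.375ms=9/2b
Σ=6b of 6 (128bpm 6/8) — PASS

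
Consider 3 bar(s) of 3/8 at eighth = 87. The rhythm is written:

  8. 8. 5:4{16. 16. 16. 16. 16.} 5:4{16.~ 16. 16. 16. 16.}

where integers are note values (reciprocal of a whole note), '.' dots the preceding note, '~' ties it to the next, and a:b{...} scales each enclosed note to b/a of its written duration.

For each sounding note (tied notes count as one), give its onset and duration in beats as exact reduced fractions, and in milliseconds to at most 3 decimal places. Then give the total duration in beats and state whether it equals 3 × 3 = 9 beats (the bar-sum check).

1) 0.0ms=0b +1034.483ms=3/2b
2) 1034.483ms=3/2b +1034.483ms=3/2b
3) 2068.966ms=3b +413.793ms=3/5b
4) 2482.759ms=18/5b +413.793ms=3/5b
5) 2896.552ms=21/5b +413.793ms=3/5b
6) 3310.345ms=24/5b +413.793ms=3/5b
7) 3724.138ms=27/5b +413.793ms=3/5b
8) 4137.931ms=6b +827.586ms=6/5b
9) 4965.517ms=36/5b +413.793ms=3/5b
10) 5379.31ms=39/5b +413.793ms=3/5b
11) 5793.103ms=42/5b +413.793ms=3/5b
Σ=9b of 9 (87bpm 3/8) — PASS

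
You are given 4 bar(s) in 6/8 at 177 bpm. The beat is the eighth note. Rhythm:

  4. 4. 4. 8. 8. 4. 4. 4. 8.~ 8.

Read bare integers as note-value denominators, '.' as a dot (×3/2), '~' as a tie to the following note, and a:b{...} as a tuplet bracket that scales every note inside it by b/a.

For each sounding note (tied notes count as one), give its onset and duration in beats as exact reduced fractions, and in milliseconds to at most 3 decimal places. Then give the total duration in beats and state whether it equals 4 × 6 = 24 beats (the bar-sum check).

1) 0.0ms=0b +1016.949ms=3b
2) 1016.949ms=3b +1016.949ms=3b
3) 2033.898ms=6b +1016.949ms=3b
4) 3050.847ms=9b +508.475ms=3/2b
5) 3559.322ms=21/2b +508.475ms=3/2b
6) 4067.797ms=12b +1016.949ms=3b
7) 5084.746ms=15b +1016.949ms=3b
8) 6101.695ms=18b +1016.949ms=3b
9) 7118.644ms=21b +1016.949ms=3b
Σ=24b of 24 (177bpm 6/8) — PASS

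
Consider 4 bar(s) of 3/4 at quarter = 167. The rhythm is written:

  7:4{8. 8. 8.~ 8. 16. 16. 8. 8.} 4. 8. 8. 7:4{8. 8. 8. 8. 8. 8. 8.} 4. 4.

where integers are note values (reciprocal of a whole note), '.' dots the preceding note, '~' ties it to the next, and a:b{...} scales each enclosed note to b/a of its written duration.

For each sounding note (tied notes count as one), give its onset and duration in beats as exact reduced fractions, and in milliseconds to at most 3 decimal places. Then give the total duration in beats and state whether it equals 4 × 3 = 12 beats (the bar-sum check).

1) 0.0ms=0b +153.978ms=3/7b
2) 153.978ms=3/7b +153.978ms=3/7b
3) 307.956ms=6/7b +307.956ms=6/7b
4) 615.911ms=12/7b +76.989ms=3/14b
5) 692.9ms=27/14b +76.989ms=3/14b
6) 769.889ms=15/7b +153.978ms=3/7b
7) 923.867ms=18/7b +153.978ms=3/7b
8) 1077.844ms=3b +538.922ms=3/2b
9) 1616.766ms=9/2b +269.461ms=3/4b
10) 1886.228ms=21/4b +269.461ms=3/4b
11) 2155.689ms=6b +153.978ms=3/7b
12) 2309.666ms=45/7b +153.978ms=3/7b
13) 2463.644ms=48/7b +153.978ms=3/7b
14) 2617.622ms=51/7b +153.978ms=3/7b
15) 2771.6ms=54/7b +153.978ms=3/7b
16) 2925.577ms=57/7b +153.978ms=3/7b
17) 3079.555ms=60/7b +153.978ms=3/7b
18) 3233.533ms=9b +538.922ms=3/2b
19) 3772.455ms=21/2b +538.922ms=3/2b
Σ=12b of 12 (167bpm 3/4) — PASS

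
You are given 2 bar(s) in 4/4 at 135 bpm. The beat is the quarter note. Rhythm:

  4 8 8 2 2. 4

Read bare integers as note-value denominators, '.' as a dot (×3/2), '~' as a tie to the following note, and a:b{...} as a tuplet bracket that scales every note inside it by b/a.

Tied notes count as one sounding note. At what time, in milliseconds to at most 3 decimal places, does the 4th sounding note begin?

1. 0.0ms @ 0 + 444.444ms (1)
2. 444.444ms @ 1 + 222.222ms (1/2)
3. 666.667ms @ 3/2 + 222.222ms (1/2)
4. 888.889ms @ 2 + 888.889ms (2)
5. 1777.778ms @ 4 + 1333.333ms (3)
6. 3111.111ms @ 7 + 444.444ms (1)

note 4 onset = 2b = 888.889ms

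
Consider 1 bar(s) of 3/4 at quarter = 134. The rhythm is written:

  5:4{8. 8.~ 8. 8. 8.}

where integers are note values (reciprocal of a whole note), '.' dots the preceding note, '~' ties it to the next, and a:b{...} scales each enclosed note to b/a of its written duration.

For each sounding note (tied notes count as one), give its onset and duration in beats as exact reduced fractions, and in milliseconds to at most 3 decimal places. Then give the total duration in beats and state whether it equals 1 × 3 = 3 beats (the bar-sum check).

1) 0.0ms=0b +268.657ms=3/5b
2) 268.657ms=3/5b +537.313ms=6/5b
3) 805.97ms=9/5b +268.657ms=3/5b
4) 1074.627ms=12/5b +268.657ms=3/5b
Σ=3b of 3 (134bpm 3/4) — PASS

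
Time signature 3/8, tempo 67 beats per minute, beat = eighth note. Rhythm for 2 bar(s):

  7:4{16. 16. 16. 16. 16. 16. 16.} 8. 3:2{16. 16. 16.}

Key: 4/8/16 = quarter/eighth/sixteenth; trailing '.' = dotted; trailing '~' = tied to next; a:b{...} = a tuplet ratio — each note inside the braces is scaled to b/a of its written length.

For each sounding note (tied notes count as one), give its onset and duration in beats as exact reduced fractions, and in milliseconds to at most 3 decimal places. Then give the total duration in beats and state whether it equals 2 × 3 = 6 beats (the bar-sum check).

1) 0.0ms=0b +383.795ms=3/7b
2) 383.795ms=3/7b +383.795ms=3/7b
3) 767.591ms=6/7b +383.795ms=3/7b
4) 1151.386ms=9/7b +383.795ms=3/7b
5) 1535.181ms=12/7b +383.795ms=3/7b
6) 1918.977ms=15/7b +383.795ms=3/7b
7) 2302.772ms=18/7b +383.795ms=3/7b
8) 2686.567ms=3b +1343.284ms=3/2b
9) 4029.851ms=9/2b +447.761ms=1/2b
10) 4477.612ms=5b +447.761ms=1/2b
11) 4925.373ms=11/2b +447.761ms=1/2b
Σ=6b of 6 (67bpm 3/8) — PASS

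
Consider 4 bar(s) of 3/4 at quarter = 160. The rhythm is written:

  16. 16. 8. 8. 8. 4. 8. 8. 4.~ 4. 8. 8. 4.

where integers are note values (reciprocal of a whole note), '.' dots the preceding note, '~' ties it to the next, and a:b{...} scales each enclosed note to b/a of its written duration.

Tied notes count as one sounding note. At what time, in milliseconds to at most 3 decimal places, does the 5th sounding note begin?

note 5 onset = 9/4b = 843.75ms

1. 0.0ms @ 0 + 140.625ms (3/8)
2. 140.625ms @ 3/8 + 140.625ms (3/8)
3. 281.25ms @ 3/4 + 281.25ms (3/4)
4. 562.5ms @ 3/2 + 281.25ms (3/4)
5. 843.75ms @ 9/4 + 281.25ms (3/4)
6. 1125.0ms @ 3 + 562.5ms (3/2)
7. 1687.5ms @ 9/2 + 281.25ms (3/4)
8. 1968.75ms @ 21/4 + 281.25ms (3/4)
9. 2250.0ms @ 6 + 1125.0ms (3)
10. 3375.0ms @ 9 + 281.25ms (3/4)
11. 3656.25ms @ 39/4 + 281.25ms (3/4)
12. 3937.5ms @ 21/2 + 562.5ms (3/2)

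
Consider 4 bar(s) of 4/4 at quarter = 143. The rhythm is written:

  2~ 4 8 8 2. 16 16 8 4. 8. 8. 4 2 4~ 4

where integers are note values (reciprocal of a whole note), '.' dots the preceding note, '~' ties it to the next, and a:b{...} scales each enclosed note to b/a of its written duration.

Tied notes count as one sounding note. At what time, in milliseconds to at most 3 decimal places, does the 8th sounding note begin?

note 8 onset = 8b = 3356.643ms

1. 0.0ms @ 0 + 1258.741ms (3)
2. 1258.741ms @ 3 + 209.79ms (1/2)
3. 1468.531ms @ 7/2 + 209.79ms (1/2)
4. 1678.322ms @ 4 + 1258.741ms (3)
5. 2937.063ms @ 7 + 104.895ms (1/4)
6. 3041.958ms @ 29/4 + 104.895ms (1/4)
7. 3146.853ms @ 15/2 + 209.79ms (1/2)
8. 3356.643ms @ 8 + 629.371ms (3/2)
9. 3986.014ms @ 19/2 + 314.685ms (3/4)
10. 4300.699ms @ 41/4 + 314.685ms (3/4)
11. 4615.385ms @ 11 + 419.58ms (1)
12. 5034.965ms @ 12 + 839.161ms (2)
13. 5874.126ms @ 14 + 839.161ms (2)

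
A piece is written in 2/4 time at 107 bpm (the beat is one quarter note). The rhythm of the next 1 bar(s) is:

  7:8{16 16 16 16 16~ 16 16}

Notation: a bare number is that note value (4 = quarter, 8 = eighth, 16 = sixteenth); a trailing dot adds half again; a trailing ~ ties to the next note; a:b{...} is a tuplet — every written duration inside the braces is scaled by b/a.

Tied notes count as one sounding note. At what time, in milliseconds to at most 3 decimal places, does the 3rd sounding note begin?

note 3 onset = 4/7b = 320.427ms

1. 0.0ms @ 0 + 160.214ms (2/7)
2. 160.214ms @ 2/7 + 160.214ms (2/7)
3. 320.427ms @ 4/7 + 160.214ms (2/7)
4. 480.641ms @ 6/7 + 160.214ms (2/7)
5. 640.854ms @ 8/7 + 320.427ms (4/7)
6. 961.282ms @ 12/7 + 160.214ms (2/7)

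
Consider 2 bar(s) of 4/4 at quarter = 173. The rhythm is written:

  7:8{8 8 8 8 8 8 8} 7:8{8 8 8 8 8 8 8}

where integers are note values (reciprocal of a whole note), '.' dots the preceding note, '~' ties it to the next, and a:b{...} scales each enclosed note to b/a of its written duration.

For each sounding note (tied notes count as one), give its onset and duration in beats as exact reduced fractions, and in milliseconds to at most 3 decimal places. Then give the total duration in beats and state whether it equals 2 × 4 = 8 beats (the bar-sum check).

1) 0.0ms=0b +198.183ms=4/7b
2) 198.183ms=4/7b +198.183ms=4/7b
3) 396.367ms=8/7b +198.183ms=4/7b
4) 594.55ms=12/7b +198.183ms=4/7b
5) 792.733ms=16/7b +198.183ms=4/7b
6) 990.917ms=20/7b +198.183ms=4/7b
7) 1189.1ms=24/7b +198.183ms=4/7b
8) 1387.283ms=4b +198.183ms=4/7b
9) 1585.467ms=32/7b +198.183ms=4/7b
10) 1783.65ms=36/7b +198.183ms=4/7b
11) 1981.833ms=40/7b +198.183ms=4/7b
12) 2180.017ms=44/7b +198.183ms=4/7b
13) 2378.2ms=48/7b +198.183ms=4/7b
14) 2576.383ms=52/7b +198.183ms=4/7b
Σ=8b of 8 (173bpm 4/4) — PASS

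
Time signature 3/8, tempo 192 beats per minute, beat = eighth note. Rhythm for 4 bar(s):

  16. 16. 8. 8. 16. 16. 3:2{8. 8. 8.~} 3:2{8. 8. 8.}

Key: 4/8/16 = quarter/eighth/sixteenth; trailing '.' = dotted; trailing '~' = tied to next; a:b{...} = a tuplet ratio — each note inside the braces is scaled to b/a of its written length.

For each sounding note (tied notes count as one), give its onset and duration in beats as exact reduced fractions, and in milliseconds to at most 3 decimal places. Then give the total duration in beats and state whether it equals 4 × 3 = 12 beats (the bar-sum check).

1) 0.0ms=0b +234.375ms=3/4b
2) 234.375ms=3/4b +234.375ms=3/4b
3) 468.75ms=3/2b +468.75ms=3/2b
4) 937.5ms=3b +468.75ms=3/2b
5) 1406.25ms=9/2b +234.375ms=3/4b
6) 1640.625ms=21/4b +234.375ms=3/4b
7) 1875.0ms=6b +312.5ms=1b
8) 2187.5ms=7b +312.5ms=1b
9) 2500.0ms=8b +625.0ms=2b
10) 3125.0ms=10b +312.5ms=1b
11) 3437.5ms=11b +312.5ms=1b
Σ=12b of 12 (192bpm 3/8) — PASS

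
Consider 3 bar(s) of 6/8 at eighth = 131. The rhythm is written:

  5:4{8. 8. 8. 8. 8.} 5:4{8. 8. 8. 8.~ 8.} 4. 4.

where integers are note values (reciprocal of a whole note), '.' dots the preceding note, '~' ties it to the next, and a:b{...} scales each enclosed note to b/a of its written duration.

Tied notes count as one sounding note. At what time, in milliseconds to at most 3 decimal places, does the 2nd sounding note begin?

1. 0.0ms @ 0 + 549.618ms (6/5)
2. 549.618ms @ 6/5 + 549.618ms (6/5)
3. 1099.237ms @ 12/5 + 549.618ms (6/5)
4. 1648.855ms @ 18/5 + 549.618ms (6/5)
5. 2198.473ms @ 24/5 + 549.618ms (6/5)
6. 2748.092ms @ 6 + 549.618ms (6/5)
7. 3297.71ms @ 36/5 + 549.618ms (6/5)
8. 3847.328ms @ 42/5 + 549.618ms (6/5)
9. 4396.947ms @ 48/5 + 1099.237ms (12/5)
10. 5496.183ms @ 12 + 1374.046ms (3)
11. 6870.229ms @ 15 + 1374.046ms (3)

note 2 onset = 6/5b = 549.618ms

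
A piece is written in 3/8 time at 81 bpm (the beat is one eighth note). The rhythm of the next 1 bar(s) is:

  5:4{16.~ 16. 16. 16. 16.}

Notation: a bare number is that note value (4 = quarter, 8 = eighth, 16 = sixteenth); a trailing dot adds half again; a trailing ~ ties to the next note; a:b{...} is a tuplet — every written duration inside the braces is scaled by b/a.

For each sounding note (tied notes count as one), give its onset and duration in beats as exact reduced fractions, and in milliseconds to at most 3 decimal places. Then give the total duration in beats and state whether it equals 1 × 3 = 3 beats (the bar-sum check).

1) 0.0ms=0b +888.889ms=6/5b
2) 888.889ms=6/5b +444.444ms=3/5b
3) 1333.333ms=9/5b +444.444ms=3/5b
4) 1777.778ms=12/5b +444.444ms=3/5b
Σ=3b of 3 (81bpm 3/8) — PASS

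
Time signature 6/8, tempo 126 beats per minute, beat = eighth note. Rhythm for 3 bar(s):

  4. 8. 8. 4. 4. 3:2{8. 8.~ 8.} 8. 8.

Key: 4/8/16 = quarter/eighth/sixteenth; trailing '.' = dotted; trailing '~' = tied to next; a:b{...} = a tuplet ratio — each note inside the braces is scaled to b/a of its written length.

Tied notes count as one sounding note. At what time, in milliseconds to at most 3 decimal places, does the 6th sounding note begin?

1. 0.0ms @ 0 + 1428.571ms (3)
2. 1428.571ms @ 3 + 714.286ms (3/2)
3. 2142.857ms @ 9/2 + 714.286ms (3/2)
4. 2857.143ms @ 6 + 1428.571ms (3)
5. 4285.714ms @ 9 + 1428.571ms (3)
6. 5714.286ms @ 12 + 476.19ms (1)
7. 6190.476ms @ 13 + 952.381ms (2)
8. 7142.857ms @ 15 + 714.286ms (3/2)
9. 7857.143ms @ 33/2 + 714.286ms (3/2)

note 6 onset = 12b = 5714.286ms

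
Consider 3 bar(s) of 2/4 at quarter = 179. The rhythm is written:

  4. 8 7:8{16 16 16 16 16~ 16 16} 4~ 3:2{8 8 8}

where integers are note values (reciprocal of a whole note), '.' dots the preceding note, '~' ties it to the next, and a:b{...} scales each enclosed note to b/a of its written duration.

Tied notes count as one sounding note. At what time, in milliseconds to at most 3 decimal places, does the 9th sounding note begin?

1. 0.0ms @ 0 + 502.793ms (3/2)
2. 502.793ms @ 3/2 + 167.598ms (1/2)
3. 670.391ms @ 2 + 95.77ms (2/7)
4. 766.161ms @ 16/7 + 95.77ms (2/7)
5. 861.931ms @ 18/7 + 95.77ms (2/7)
6. 957.702ms @ 20/7 + 95.77ms (2/7)
7. 1053.472ms @ 22/7 + 191.54ms (4/7)
8. 1245.012ms @ 26/7 + 95.77ms (2/7)
9. 1340.782ms @ 4 + 446.927ms (4/3)
10. 1787.709ms @ 16/3 + 111.732ms (1/3)
11. 1899.441ms @ 17/3 + 111.732ms (1/3)

note 9 onset = 4b = 1340.782ms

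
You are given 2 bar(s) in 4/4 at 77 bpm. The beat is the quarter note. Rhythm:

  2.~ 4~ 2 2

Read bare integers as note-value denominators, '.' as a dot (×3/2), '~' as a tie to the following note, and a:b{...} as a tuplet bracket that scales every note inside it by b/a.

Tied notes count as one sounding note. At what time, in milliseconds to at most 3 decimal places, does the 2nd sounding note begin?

1. 0.0ms @ 0 + 4675.325ms (6)
2. 4675.325ms @ 6 + 1558.442ms (2)

note 2 onset = 6b = 4675.325ms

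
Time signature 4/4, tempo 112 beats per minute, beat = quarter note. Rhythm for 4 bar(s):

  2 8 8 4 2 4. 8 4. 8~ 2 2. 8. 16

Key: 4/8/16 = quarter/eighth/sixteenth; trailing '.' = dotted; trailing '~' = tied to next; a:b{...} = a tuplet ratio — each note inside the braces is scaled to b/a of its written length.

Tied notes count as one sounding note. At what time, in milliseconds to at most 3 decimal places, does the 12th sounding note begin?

1. 0.0ms @ 0 + 1071.429ms (2)
2. 1071.429ms @ 2 + 267.857ms (1/2)
3. 1339.286ms @ 5/2 + 267.857ms (1/2)
4. 1607.143ms @ 3 + 535.714ms (1)
5. 2142.857ms @ 4 + 1071.429ms (2)
6. 3214.286ms @ 6 + 803.571ms (3/2)
7. 4017.857ms @ 15/2 + 267.857ms (1/2)
8. 4285.714ms @ 8 + 803.571ms (3/2)
9. 5089.286ms @ 19/2 + 1339.286ms (5/2)
10. 6428.571ms @ 12 + 1607.143ms (3)
11. 8035.714ms @ 15 + 401.786ms (3/4)
12. 8437.5ms @ 63/4 + 133.929ms (1/4)

note 12 onset = 63/4b = 8437.5ms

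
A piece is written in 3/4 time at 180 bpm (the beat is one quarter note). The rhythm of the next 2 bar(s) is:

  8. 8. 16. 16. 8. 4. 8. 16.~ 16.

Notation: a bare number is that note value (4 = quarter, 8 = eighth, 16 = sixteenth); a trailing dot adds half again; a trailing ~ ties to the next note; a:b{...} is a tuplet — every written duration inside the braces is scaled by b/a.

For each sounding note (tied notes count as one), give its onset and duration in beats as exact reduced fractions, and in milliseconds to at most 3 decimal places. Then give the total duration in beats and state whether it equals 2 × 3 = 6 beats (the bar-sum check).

1) 0.0ms=0b +250.0ms=3/4b
2) 250.0ms=3/4b +250.0ms=3/4b
3) 500.0ms=3/2b +125.0ms=3/8b
4) 625.0ms=15/8b +125.0ms=3/8b
5) 750.0ms=9/4b +250.0ms=3/4b
6) 1000.0ms=3b +500.0ms=3/2b
7) 1500.0ms=9/2b +250.0ms=3/4b
8) 1750.0ms=21/4b +250.0ms=3/4b
Σ=6b of 6 (180bpm 3/4) — PASS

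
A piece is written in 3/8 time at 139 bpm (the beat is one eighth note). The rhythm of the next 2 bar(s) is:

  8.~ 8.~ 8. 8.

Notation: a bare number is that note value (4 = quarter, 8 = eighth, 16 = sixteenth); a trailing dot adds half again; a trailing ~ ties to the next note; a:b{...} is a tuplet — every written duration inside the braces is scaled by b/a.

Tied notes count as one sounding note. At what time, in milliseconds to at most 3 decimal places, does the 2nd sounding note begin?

1. 0.0ms @ 0 + 1942.446ms (9/2)
2. 1942.446ms @ 9/2 + 647.482ms (3/2)

note 2 onset = 9/2b = 1942.446ms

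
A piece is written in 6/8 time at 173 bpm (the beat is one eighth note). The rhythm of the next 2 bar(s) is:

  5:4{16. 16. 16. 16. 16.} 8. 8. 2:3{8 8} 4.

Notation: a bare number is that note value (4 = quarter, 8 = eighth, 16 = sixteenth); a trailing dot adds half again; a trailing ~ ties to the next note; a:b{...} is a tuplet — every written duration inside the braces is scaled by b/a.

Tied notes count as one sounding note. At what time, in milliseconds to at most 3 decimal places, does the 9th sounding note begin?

note 9 onset = 15/2b = 2601.156ms

1. 0.0ms @ 0 + 208.092ms (3/5)
2. 208.092ms @ 3/5 + 208.092ms (3/5)
3. 416.185ms @ 6/5 + 208.092ms (3/5)
4. 624.277ms @ 9/5 + 208.092ms (3/5)
5. 832.37ms @ 12/5 + 208.092ms (3/5)
6. 1040.462ms @ 3 + 520.231ms (3/2)
7. 1560.694ms @ 9/2 + 520.231ms (3/2)
8. 2080.925ms @ 6 + 520.231ms (3/2)
9. 2601.156ms @ 15/2 + 520.231ms (3/2)
10. 3121.387ms @ 9 + 1040.462ms (3)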